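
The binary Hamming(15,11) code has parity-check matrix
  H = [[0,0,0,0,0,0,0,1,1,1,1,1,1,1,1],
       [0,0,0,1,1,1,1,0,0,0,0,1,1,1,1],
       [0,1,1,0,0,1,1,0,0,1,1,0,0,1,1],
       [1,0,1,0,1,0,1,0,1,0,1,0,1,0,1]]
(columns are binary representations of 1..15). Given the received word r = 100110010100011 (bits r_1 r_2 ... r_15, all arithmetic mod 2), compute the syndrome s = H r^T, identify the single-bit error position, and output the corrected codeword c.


s = (0, 0, 1, 1)^T, error position = 3, corrected codeword c = 101110010100011

Compute s = H r^T mod 2 one row at a time:
  s_1 = 1 + 0 + 1 + 0 + 0 + 0 + 1 + 1 = 4 ≡ 0 (mod 2).
  s_2 = 1 + 1 + 0 + 0 + 0 + 0 + 1 + 1 = 4 ≡ 0 (mod 2).
  s_3 = 0 + 0 + 0 + 0 + 1 + 0 + 1 + 1 = 3 ≡ 1 (mod 2).
  s_4 = 1 + 0 + 1 + 0 + 0 + 0 + 0 + 1 = 3 ≡ 1 (mod 2).
s = (0, 0, 1, 1)^T — this equals column 3 of H (binary 0011), so error is at position 3.
Correct: flip bit 3 of r = 100110010100011 to get c = 101110010100011.


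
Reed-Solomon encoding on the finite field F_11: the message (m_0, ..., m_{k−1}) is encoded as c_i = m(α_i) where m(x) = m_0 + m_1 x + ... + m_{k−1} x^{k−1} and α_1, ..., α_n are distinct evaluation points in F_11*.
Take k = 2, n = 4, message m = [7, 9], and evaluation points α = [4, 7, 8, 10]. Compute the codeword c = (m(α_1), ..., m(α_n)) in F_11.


c = [10, 4, 2, 9]

Message polynomial: m(x) = 7 + 9·x (mod 11).
For each evaluation point α_i, compute m(α_i) mod 11:
  α_1 = 4: Horner steps 9 → 10, so m(4) = 10.
  α_2 = 7: Horner steps 9 → 4, so m(7) = 4.
  α_3 = 8: Horner steps 9 → 2, so m(8) = 2.
  α_4 = 10: Horner steps 9 → 9, so m(10) = 9.
Codeword c = [10, 4, 2, 9] ∈ F_11^4.


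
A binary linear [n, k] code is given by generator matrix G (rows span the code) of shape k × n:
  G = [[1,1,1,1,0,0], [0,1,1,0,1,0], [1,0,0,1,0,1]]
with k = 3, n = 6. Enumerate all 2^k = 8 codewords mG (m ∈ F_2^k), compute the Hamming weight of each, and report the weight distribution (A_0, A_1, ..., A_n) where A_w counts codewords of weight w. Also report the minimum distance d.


Weight distribution: A_0 = 1, A_2 = 1, A_3 = 4, A_4 = 1, A_6 = 1. Minimum distance d = 2.

Enumerate all 2^3 = 8 messages m ∈ F_2^3.
For each, compute codeword c = mG in F_2^6, then tally its weight.
  m = 000 → c = 000000, weight = 0.
  m = 100 → c = 111100, weight = 4.
  m = 010 → c = 011010, weight = 3.
  m = 110 → c = 100110, weight = 3.
  m = 001 → c = 100101, weight = 3.
  m = 101 → c = 011001, weight = 3.
  m = 011 → c = 111111, weight = 6.
  m = 111 → c = 000011, weight = 2.
Tally weights:
  weight 0: 1 codewords.
  weight 2: 1 codewords.
  weight 3: 4 codewords.
  weight 4: 1 codewords.
  weight 6: 1 codewords.
Minimum distance d = smallest w > 0 with A_w > 0 = 2.
Sanity: Σ A_w = 8 = 2^3 = 8 ✓.


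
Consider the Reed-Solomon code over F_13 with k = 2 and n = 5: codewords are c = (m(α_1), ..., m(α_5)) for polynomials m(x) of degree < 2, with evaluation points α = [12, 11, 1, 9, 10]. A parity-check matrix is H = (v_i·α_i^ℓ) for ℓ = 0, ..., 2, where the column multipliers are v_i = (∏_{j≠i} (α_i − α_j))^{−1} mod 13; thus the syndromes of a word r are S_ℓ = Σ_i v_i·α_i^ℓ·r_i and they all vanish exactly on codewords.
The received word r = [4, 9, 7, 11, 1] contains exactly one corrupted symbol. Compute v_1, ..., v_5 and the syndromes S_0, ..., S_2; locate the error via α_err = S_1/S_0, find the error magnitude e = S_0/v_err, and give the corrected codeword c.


S = (11, 8, 7), error at position 4, error magnitude e = 5, c = [4, 9, 7, 6, 1].

Step 1: column multipliers v_i = (∏_{j≠i}(α_i − α_j))^{−1} mod 13.
  i = 1 (α = 12): (12−11)(12−1)(12−9)(12−10) = 1·11·3·2 = 66 ≡ 1, so v_1 = 1^{−1} = 1 (mod 13).
  i = 2 (α = 11): (11−12)(11−1)(11−9)(11−10) = (−1)·10·2·1 = −20 ≡ 6, so v_2 = 6^{−1} = 11 (mod 13).
  i = 3 (α = 1): (1−12)(1−11)(1−9)(1−10) = (−11)·(−10)·(−8)·(−9) = 7920 ≡ 3, so v_3 = 3^{−1} = 9 (mod 13).
  i = 4 (α = 9): (9−12)(9−11)(9−1)(9−10) = (−3)·(−2)·8·(−1) = −48 ≡ 4, so v_4 = 4^{−1} = 10 (mod 13).
  i = 5 (α = 10): (10−12)(10−11)(10−1)(10−9) = (−2)·(−1)·9·1 = 18 ≡ 5, so v_5 = 5^{−1} = 8 (mod 13).
  v = [1, 11, 9, 10, 8].
Step 2: syndromes of r = [4, 9, 7, 11, 1] (all sums mod 13).
  S_0 = Σ v_i r_i = 1·4 + 11·9 + 9·7 + 10·11 + 8·1 = 284 ≡ 11.
  S_1 = Σ v_i α_i r_i = 1·12·4 + 11·11·9 + 9·1·7 + 10·9·11 + 8·10·1 = 2270 ≡ 8.
  α_i^2 mod 13 = [1, 4, 1, 3, 9].
  S_2 = Σ v_i α_i^2 r_i = 1·1·4 + 11·4·9 + 9·1·7 + 10·3·11 + 8·9·1 = 865 ≡ 7.
  S = (11, 8, 7) ≠ 0, so r is not a codeword (an error is present).
Step 3: locate the error. For a single error e at position i, S_ℓ = v_i·e·α_i^ℓ, so α_err = S_1/S_0.
  S_0^{−1} = 11^{−1} = 6 (mod 13), so α_err = 8·6 = 48 ≡ 9 = α_4. Error position i = 4.
  Consistency check: S_2/S_1 = 7·5 = 35 ≡ 9 = α_err ✓ (single-error assumption holds).
Step 4: error magnitude e = S_0/v_4 = S_0·∏_{j≠4}(α_4 − α_j) = 11·4 = 44 ≡ 5 (mod 13).
Step 5: correct position 4: c_4 = r_4 − e = 11 − 5 ≡ 6 (mod 13). Hence c = [4, 9, 7, 6, 1].
  Check: interpolating c through the α_i gives m(x) = 12 + 8·x (degree < 2) with m(α_i) = c_i for every i, so c is indeed a codeword.


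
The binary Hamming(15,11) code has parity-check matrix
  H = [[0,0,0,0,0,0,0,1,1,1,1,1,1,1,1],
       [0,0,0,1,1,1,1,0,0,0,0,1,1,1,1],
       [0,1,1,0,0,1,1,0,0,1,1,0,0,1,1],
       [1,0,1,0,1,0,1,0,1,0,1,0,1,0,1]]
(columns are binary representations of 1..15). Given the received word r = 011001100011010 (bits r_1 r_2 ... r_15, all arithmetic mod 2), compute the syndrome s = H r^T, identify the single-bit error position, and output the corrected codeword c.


s = (1, 0, 0, 1)^T, error position = 9, corrected codeword c = 011001101011010

Compute s = H r^T mod 2 one row at a time:
  s_1 = 0 + 0 + 0 + 1 + 1 + 0 + 1 + 0 = 3 ≡ 1 (mod 2).
  s_2 = 0 + 0 + 1 + 1 + 1 + 0 + 1 + 0 = 4 ≡ 0 (mod 2).
  s_3 = 1 + 1 + 1 + 1 + 0 + 1 + 1 + 0 = 6 ≡ 0 (mod 2).
  s_4 = 0 + 1 + 0 + 1 + 0 + 1 + 0 + 0 = 3 ≡ 1 (mod 2).
s = (1, 0, 0, 1)^T — this equals column 9 of H (binary 1001), so error is at position 9.
Correct: flip bit 9 of r = 011001100011010 to get c = 011001101011010.


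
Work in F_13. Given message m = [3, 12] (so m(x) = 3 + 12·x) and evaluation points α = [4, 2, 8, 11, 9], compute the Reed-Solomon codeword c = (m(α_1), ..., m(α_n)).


c = [12, 1, 8, 5, 7]

Message polynomial: m(x) = 3 + 12·x (mod 13).
For each evaluation point α_i, compute m(α_i) mod 13:
  α_1 = 4: Horner steps 12 → 12, so m(4) = 12.
  α_2 = 2: Horner steps 12 → 1, so m(2) = 1.
  α_3 = 8: Horner steps 12 → 8, so m(8) = 8.
  α_4 = 11: Horner steps 12 → 5, so m(11) = 5.
  α_5 = 9: Horner steps 12 → 7, so m(9) = 7.
Codeword c = [12, 1, 8, 5, 7] ∈ F_13^5.


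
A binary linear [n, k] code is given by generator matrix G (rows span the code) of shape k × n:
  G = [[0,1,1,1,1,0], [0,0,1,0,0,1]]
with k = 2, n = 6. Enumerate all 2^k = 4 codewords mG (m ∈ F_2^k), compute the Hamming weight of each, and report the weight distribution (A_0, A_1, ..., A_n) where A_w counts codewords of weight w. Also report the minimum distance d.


Weight distribution: A_0 = 1, A_2 = 1, A_4 = 2. Minimum distance d = 2.

Enumerate all 2^2 = 4 messages m ∈ F_2^2.
For each, compute codeword c = mG in F_2^6, then tally its weight.
  m = 00 → c = 000000, weight = 0.
  m = 10 → c = 011110, weight = 4.
  m = 01 → c = 001001, weight = 2.
  m = 11 → c = 010111, weight = 4.
Tally weights:
  weight 0: 1 codewords.
  weight 2: 1 codewords.
  weight 4: 2 codewords.
Minimum distance d = smallest w > 0 with A_w > 0 = 2.
Sanity: Σ A_w = 4 = 2^2 = 4 ✓.


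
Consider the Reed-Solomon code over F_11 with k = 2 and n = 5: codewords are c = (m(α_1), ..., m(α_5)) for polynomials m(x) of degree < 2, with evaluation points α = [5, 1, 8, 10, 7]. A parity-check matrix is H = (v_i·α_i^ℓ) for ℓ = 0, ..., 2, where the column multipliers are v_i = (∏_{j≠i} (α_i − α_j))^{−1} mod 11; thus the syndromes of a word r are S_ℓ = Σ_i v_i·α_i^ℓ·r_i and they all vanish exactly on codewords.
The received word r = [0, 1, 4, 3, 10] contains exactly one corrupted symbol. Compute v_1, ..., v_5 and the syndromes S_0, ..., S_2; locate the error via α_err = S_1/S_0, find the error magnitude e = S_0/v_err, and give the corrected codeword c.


S = (2, 2, 2), error at position 2, error magnitude e = 10, c = [0, 2, 4, 3, 10].

Step 1: column multipliers v_i = (∏_{j≠i}(α_i − α_j))^{−1} mod 11.
  i = 1 (α = 5): (5−1)(5−8)(5−10)(5−7) = 4·(−3)·(−5)·(−2) = −120 ≡ 1, so v_1 = 1^{−1} = 1 (mod 11).
  i = 2 (α = 1): (1−5)(1−8)(1−10)(1−7) = (−4)·(−7)·(−9)·(−6) = 1512 ≡ 5, so v_2 = 5^{−1} = 9 (mod 11).
  i = 3 (α = 8): (8−5)(8−1)(8−10)(8−7) = 3·7·(−2)·1 = −42 ≡ 2, so v_3 = 2^{−1} = 6 (mod 11).
  i = 4 (α = 10): (10−5)(10−1)(10−8)(10−7) = 5·9·2·3 = 270 ≡ 6, so v_4 = 6^{−1} = 2 (mod 11).
  i = 5 (α = 7): (7−5)(7−1)(7−8)(7−10) = 2·6·(−1)·(−3) = 36 ≡ 3, so v_5 = 3^{−1} = 4 (mod 11).
  v = [1, 9, 6, 2, 4].
Step 2: syndromes of r = [0, 1, 4, 3, 10] (all sums mod 11).
  S_0 = Σ v_i r_i = 1·0 + 9·1 + 6·4 + 2·3 + 4·10 = 79 ≡ 2.
  S_1 = Σ v_i α_i r_i = 1·5·0 + 9·1·1 + 6·8·4 + 2·10·3 + 4·7·10 = 541 ≡ 2.
  α_i^2 mod 11 = [3, 1, 9, 1, 5].
  S_2 = Σ v_i α_i^2 r_i = 1·3·0 + 9·1·1 + 6·9·4 + 2·1·3 + 4·5·10 = 431 ≡ 2.
  S = (2, 2, 2) ≠ 0, so r is not a codeword (an error is present).
Step 3: locate the error. For a single error e at position i, S_ℓ = v_i·e·α_i^ℓ, so α_err = S_1/S_0.
  S_0^{−1} = 2^{−1} = 6 (mod 11), so α_err = 2·6 = 12 ≡ 1 = α_2. Error position i = 2.
  Consistency check: S_2/S_1 = 2·6 = 12 ≡ 1 = α_err ✓ (single-error assumption holds).
Step 4: error magnitude e = S_0/v_2 = S_0·∏_{j≠2}(α_2 − α_j) = 2·5 = 10 ≡ 10 (mod 11).
Step 5: correct position 2: c_2 = r_2 − e = 1 − 10 ≡ 2 (mod 11). Hence c = [0, 2, 4, 3, 10].
  Check: interpolating c through the α_i gives m(x) = 8 + 5·x (degree < 2) with m(α_i) = c_i for every i, so c is indeed a codeword.


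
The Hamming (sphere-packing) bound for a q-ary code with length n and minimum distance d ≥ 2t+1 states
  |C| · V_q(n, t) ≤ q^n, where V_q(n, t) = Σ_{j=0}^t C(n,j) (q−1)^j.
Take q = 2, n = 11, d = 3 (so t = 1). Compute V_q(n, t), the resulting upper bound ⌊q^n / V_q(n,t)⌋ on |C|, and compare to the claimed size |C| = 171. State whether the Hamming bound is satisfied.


V_q(n, t) = 12, q^n = 2048, Hamming bound = 170, |C| = 171 > bound (violated).

Step 1: Compute V_q(n, t) = Σ_{j=0}^1 C(n, j) (q−1)^j.
  j = 0: C(11,0)·(1)^0 = 1·1 = 1.
  j = 1: C(11,1)·(1)^1 = 11·1 = 11.
  V_q(n, t) = 1 + 11 = 12.
Step 2: q^n = 2^11 = 2048.
Step 3: Hamming bound ⌊q^n / V_q(n,t)⌋ = ⌊2048/12⌋ = 170.
Step 4: Compare |C| = 171 to 170: violated.
The claimed |C| lies above the Hamming bound, so no 2-ary code of length 11 with d ≥ 3 can have 171 codewords.


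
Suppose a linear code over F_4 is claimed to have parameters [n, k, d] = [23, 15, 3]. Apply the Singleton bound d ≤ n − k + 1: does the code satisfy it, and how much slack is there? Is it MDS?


Singleton RHS = n − k + 1 = 9, slack = 6, bound satisfied, not MDS.

Singleton bound: d ≤ n − k + 1.
Here n = 23, k = 15, so n − k + 1 = 9.
Given d = 3, check d ≤ 9: YES.
Slack = (n − k + 1) − d = 6.
The code is NOT MDS (slack = 6 > 0).
Description: the claimed parameters are [23, 15, 3]_4; such a code would be non-MDS.


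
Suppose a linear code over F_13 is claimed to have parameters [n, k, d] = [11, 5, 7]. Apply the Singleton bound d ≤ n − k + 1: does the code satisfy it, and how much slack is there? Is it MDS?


Singleton RHS = n − k + 1 = 7, slack = 0, bound satisfied, MDS.

Singleton bound: d ≤ n − k + 1.
Here n = 11, k = 5, so n − k + 1 = 7.
Given d = 7, check d ≤ 7: YES.
Slack = (n − k + 1) − d = 0.
The code is MDS (slack = 0).
Description: the claimed parameters are [11, 5, 7]_13; such a code would be MDS (meets Singleton bound).


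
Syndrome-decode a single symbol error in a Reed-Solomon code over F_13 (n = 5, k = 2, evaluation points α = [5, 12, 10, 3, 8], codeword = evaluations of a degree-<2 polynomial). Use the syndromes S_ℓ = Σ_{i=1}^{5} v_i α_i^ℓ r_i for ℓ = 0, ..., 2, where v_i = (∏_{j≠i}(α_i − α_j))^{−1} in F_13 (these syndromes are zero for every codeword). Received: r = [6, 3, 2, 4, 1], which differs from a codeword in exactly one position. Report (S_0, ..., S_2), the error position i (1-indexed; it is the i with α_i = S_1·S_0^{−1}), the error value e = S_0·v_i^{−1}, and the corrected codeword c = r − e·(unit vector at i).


S = (2, 6, 5), error at position 4, error magnitude e = 12, c = [6, 3, 2, 5, 1].

Step 1: column multipliers v_i = (∏_{j≠i}(α_i − α_j))^{−1} mod 13.
  i = 1 (α = 5): (5−12)(5−10)(5−3)(5−8) = (−7)·(−5)·2·(−3) = −210 ≡ 11, so v_1 = 11^{−1} = 6 (mod 13).
  i = 2 (α = 12): (12−5)(12−10)(12−3)(12−8) = 7·2·9·4 = 504 ≡ 10, so v_2 = 10^{−1} = 4 (mod 13).
  i = 3 (α = 10): (10−5)(10−12)(10−3)(10−8) = 5·(−2)·7·2 = −140 ≡ 3, so v_3 = 3^{−1} = 9 (mod 13).
  i = 4 (α = 3): (3−5)(3−12)(3−10)(3−8) = (−2)·(−9)·(−7)·(−5) = 630 ≡ 6, so v_4 = 6^{−1} = 11 (mod 13).
  i = 5 (α = 8): (8−5)(8−12)(8−10)(8−3) = 3·(−4)·(−2)·5 = 120 ≡ 3, so v_5 = 3^{−1} = 9 (mod 13).
  v = [6, 4, 9, 11, 9].
Step 2: syndromes of r = [6, 3, 2, 4, 1] (all sums mod 13).
  S_0 = Σ v_i r_i = 6·6 + 4·3 + 9·2 + 11·4 + 9·1 = 119 ≡ 2.
  S_1 = Σ v_i α_i r_i = 6·5·6 + 4·12·3 + 9·10·2 + 11·3·4 + 9·8·1 = 708 ≡ 6.
  α_i^2 mod 13 = [12, 1, 9, 9, 12].
  S_2 = Σ v_i α_i^2 r_i = 6·12·6 + 4·1·3 + 9·9·2 + 11·9·4 + 9·12·1 = 1110 ≡ 5.
  S = (2, 6, 5) ≠ 0, so r is not a codeword (an error is present).
Step 3: locate the error. For a single error e at position i, S_ℓ = v_i·e·α_i^ℓ, so α_err = S_1/S_0.
  S_0^{−1} = 2^{−1} = 7 (mod 13), so α_err = 6·7 = 42 ≡ 3 = α_4. Error position i = 4.
  Consistency check: S_2/S_1 = 5·11 = 55 ≡ 3 = α_err ✓ (single-error assumption holds).
Step 4: error magnitude e = S_0/v_4 = S_0·∏_{j≠4}(α_4 − α_j) = 2·6 = 12 ≡ 12 (mod 13).
Step 5: correct position 4: c_4 = r_4 − e = 4 − 12 ≡ 5 (mod 13). Hence c = [6, 3, 2, 5, 1].
  Check: interpolating c through the α_i gives m(x) = 10 + 7·x (degree < 2) with m(α_i) = c_i for every i, so c is indeed a codeword.


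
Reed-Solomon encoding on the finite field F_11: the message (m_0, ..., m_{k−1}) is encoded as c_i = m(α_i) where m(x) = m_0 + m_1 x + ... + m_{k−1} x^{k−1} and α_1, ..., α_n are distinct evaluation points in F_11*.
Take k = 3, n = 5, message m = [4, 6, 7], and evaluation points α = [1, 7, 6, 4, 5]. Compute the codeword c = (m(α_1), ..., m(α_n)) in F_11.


c = [6, 4, 6, 8, 0]

Message polynomial: m(x) = 4 + 6·x + 7·x^2 (mod 11).
For each evaluation point α_i, compute m(α_i) mod 11:
  α_1 = 1: Horner steps 7 → 2 → 6, so m(1) = 6.
  α_2 = 7: Horner steps 7 → 0 → 4, so m(7) = 4.
  α_3 = 6: Horner steps 7 → 4 → 6, so m(6) = 6.
  α_4 = 4: Horner steps 7 → 1 → 8, so m(4) = 8.
  α_5 = 5: Horner steps 7 → 8 → 0, so m(5) = 0.
Codeword c = [6, 4, 6, 8, 0] ∈ F_11^5.


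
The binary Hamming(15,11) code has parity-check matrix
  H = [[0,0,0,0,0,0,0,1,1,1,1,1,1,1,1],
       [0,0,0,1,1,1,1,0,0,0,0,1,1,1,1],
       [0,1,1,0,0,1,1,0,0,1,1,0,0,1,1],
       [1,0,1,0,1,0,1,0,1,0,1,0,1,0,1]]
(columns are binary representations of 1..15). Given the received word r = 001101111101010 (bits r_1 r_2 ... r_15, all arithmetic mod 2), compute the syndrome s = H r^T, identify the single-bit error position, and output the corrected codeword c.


s = (1, 1, 1, 1)^T, error position = 15, corrected codeword c = 001101111101011

Compute s = H r^T mod 2 one row at a time:
  s_1 = 1 + 1 + 1 + 0 + 1 + 0 + 1 + 0 = 5 ≡ 1 (mod 2).
  s_2 = 1 + 0 + 1 + 1 + 1 + 0 + 1 + 0 = 5 ≡ 1 (mod 2).
  s_3 = 0 + 1 + 1 + 1 + 1 + 0 + 1 + 0 = 5 ≡ 1 (mod 2).
  s_4 = 0 + 1 + 0 + 1 + 1 + 0 + 0 + 0 = 3 ≡ 1 (mod 2).
s = (1, 1, 1, 1)^T — this equals column 15 of H (binary 1111), so error is at position 15.
Correct: flip bit 15 of r = 001101111101010 to get c = 001101111101011.


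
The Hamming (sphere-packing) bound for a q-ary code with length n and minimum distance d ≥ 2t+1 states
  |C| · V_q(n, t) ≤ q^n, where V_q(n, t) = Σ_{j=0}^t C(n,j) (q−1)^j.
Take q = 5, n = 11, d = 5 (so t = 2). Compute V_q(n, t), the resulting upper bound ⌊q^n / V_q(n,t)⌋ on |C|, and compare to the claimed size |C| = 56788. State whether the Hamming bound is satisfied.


V_q(n, t) = 925, q^n = 48828125, Hamming bound = 52787, |C| = 56788 > bound (violated).

Step 1: Compute V_q(n, t) = Σ_{j=0}^2 C(n, j) (q−1)^j.
  j = 0: C(11,0)·(4)^0 = 1·1 = 1.
  j = 1: C(11,1)·(4)^1 = 11·4 = 44.
  j = 2: C(11,2)·(4)^2 = 55·16 = 880.
  V_q(n, t) = 1 + 44 + 880 = 925.
Step 2: q^n = 5^11 = 48828125.
Step 3: Hamming bound ⌊q^n / V_q(n,t)⌋ = ⌊48828125/925⌋ = 52787.
Step 4: Compare |C| = 56788 to 52787: violated.
The claimed |C| lies above the Hamming bound, so no 5-ary code of length 11 with d ≥ 5 can have 56788 codewords.


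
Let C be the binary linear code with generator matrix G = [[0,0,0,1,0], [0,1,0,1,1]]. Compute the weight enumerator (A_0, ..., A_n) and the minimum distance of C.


Weight distribution: A_0 = 1, A_1 = 1, A_2 = 1, A_3 = 1. Minimum distance d = 1.

Enumerate all 2^2 = 4 messages m ∈ F_2^2.
For each, compute codeword c = mG in F_2^5, then tally its weight.
  m = 00 → c = 00000, weight = 0.
  m = 10 → c = 00010, weight = 1.
  m = 01 → c = 01011, weight = 3.
  m = 11 → c = 01001, weight = 2.
Tally weights:
  weight 0: 1 codewords.
  weight 1: 1 codewords.
  weight 2: 1 codewords.
  weight 3: 1 codewords.
Minimum distance d = smallest w > 0 with A_w > 0 = 1.
Sanity: Σ A_w = 4 = 2^2 = 4 ✓.


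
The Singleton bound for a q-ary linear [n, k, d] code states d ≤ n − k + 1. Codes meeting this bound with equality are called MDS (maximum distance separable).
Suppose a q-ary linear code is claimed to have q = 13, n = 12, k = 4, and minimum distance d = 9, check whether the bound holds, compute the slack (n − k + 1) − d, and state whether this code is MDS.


Singleton RHS = n − k + 1 = 9, slack = 0, bound satisfied, MDS.

Singleton bound: d ≤ n − k + 1.
Here n = 12, k = 4, so n − k + 1 = 9.
Given d = 9, check d ≤ 9: YES.
Slack = (n − k + 1) − d = 0.
The code is MDS (slack = 0).
Description: the claimed parameters are [12, 4, 9]_13; such a code would be MDS (meets Singleton bound).


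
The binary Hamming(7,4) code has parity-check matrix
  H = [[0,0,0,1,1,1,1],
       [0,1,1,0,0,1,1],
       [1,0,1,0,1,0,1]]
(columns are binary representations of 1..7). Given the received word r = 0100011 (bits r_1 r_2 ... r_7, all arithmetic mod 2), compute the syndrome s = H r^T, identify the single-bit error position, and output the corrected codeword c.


s = (0, 1, 1)^T, error position = 3, corrected codeword c = 0110011

Compute s = H r^T mod 2 one row at a time:
  s_1 = 0 + 0 + 1 + 1 = 2 ≡ 0 (mod 2).
  s_2 = 1 + 0 + 1 + 1 = 3 ≡ 1 (mod 2).
  s_3 = 0 + 0 + 0 + 1 = 1 ≡ 1 (mod 2).
s = (0, 1, 1)^T — this equals column 3 of H (binary 011), so error is at position 3.
Correct: flip bit 3 of r = 0100011 to get c = 0110011.


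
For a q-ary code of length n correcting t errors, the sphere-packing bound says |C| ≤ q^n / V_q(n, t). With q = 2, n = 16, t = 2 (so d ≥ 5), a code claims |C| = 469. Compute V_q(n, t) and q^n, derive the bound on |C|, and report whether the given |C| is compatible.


V_q(n, t) = 137, q^n = 65536, Hamming bound = 478, |C| = 469 ≤ bound (satisfied).

Step 1: Compute V_q(n, t) = Σ_{j=0}^2 C(n, j) (q−1)^j.
  j = 0: C(16,0)·(1)^0 = 1·1 = 1.
  j = 1: C(16,1)·(1)^1 = 16·1 = 16.
  j = 2: C(16,2)·(1)^2 = 120·1 = 120.
  V_q(n, t) = 1 + 16 + 120 = 137.
Step 2: q^n = 2^16 = 65536.
Step 3: Hamming bound ⌊q^n / V_q(n,t)⌋ = ⌊65536/137⌋ = 478.
Step 4: Compare |C| = 469 to 478: satisfied.
The claimed |C| lies below the Hamming bound.


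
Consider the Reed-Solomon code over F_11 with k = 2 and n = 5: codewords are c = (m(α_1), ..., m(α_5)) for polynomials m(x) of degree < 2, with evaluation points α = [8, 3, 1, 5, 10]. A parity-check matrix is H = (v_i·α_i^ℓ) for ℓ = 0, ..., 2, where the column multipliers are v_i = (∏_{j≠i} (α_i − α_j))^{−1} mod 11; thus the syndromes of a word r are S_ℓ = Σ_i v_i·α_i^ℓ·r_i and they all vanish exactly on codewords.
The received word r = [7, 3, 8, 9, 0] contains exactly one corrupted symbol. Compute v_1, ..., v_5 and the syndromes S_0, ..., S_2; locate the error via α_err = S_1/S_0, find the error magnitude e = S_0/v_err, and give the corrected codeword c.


S = (3, 8, 3), error at position 5, error magnitude e = 9, c = [7, 3, 8, 9, 2].

Step 1: column multipliers v_i = (∏_{j≠i}(α_i − α_j))^{−1} mod 11.
  i = 1 (α = 8): (8−3)(8−1)(8−5)(8−10) = 5·7·3·(−2) = −210 ≡ 10, so v_1 = 10^{−1} = 10 (mod 11).
  i = 2 (α = 3): (3−8)(3−1)(3−5)(3−10) = (−5)·2·(−2)·(−7) = −140 ≡ 3, so v_2 = 3^{−1} = 4 (mod 11).
  i = 3 (α = 1): (1−8)(1−3)(1−5)(1−10) = (−7)·(−2)·(−4)·(−9) = 504 ≡ 9, so v_3 = 9^{−1} = 5 (mod 11).
  i = 4 (α = 5): (5−8)(5−3)(5−1)(5−10) = (−3)·2·4·(−5) = 120 ≡ 10, so v_4 = 10^{−1} = 10 (mod 11).
  i = 5 (α = 10): (10−8)(10−3)(10−1)(10−5) = 2·7·9·5 = 630 ≡ 3, so v_5 = 3^{−1} = 4 (mod 11).
  v = [10, 4, 5, 10, 4].
Step 2: syndromes of r = [7, 3, 8, 9, 0] (all sums mod 11).
  S_0 = Σ v_i r_i = 10·7 + 4·3 + 5·8 + 10·9 + 4·0 = 212 ≡ 3.
  S_1 = Σ v_i α_i r_i = 10·8·7 + 4·3·3 + 5·1·8 + 10·5·9 + 4·10·0 = 1086 ≡ 8.
  α_i^2 mod 11 = [9, 9, 1, 3, 1].
  S_2 = Σ v_i α_i^2 r_i = 10·9·7 + 4·9·3 + 5·1·8 + 10·3·9 + 4·1·0 = 1048 ≡ 3.
  S = (3, 8, 3) ≠ 0, so r is not a codeword (an error is present).
Step 3: locate the error. For a single error e at position i, S_ℓ = v_i·e·α_i^ℓ, so α_err = S_1/S_0.
  S_0^{−1} = 3^{−1} = 4 (mod 11), so α_err = 8·4 = 32 ≡ 10 = α_5. Error position i = 5.
  Consistency check: S_2/S_1 = 3·7 = 21 ≡ 10 = α_err ✓ (single-error assumption holds).
Step 4: error magnitude e = S_0/v_5 = S_0·∏_{j≠5}(α_5 − α_j) = 3·3 = 9 ≡ 9 (mod 11).
Step 5: correct position 5: c_5 = r_5 − e = 0 − 9 ≡ 2 (mod 11). Hence c = [7, 3, 8, 9, 2].
  Check: interpolating c through the α_i gives m(x) = 5 + 3·x (degree < 2) with m(α_i) = c_i for every i, so c is indeed a codeword.


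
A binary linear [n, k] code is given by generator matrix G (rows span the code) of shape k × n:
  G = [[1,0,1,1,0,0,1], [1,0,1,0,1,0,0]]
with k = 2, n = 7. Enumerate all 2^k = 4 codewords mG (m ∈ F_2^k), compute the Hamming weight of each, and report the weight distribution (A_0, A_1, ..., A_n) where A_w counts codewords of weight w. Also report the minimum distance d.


Weight distribution: A_0 = 1, A_3 = 2, A_4 = 1. Minimum distance d = 3.

Enumerate all 2^2 = 4 messages m ∈ F_2^2.
For each, compute codeword c = mG in F_2^7, then tally its weight.
  m = 00 → c = 0000000, weight = 0.
  m = 10 → c = 1011001, weight = 4.
  m = 01 → c = 1010100, weight = 3.
  m = 11 → c = 0001101, weight = 3.
Tally weights:
  weight 0: 1 codewords.
  weight 3: 2 codewords.
  weight 4: 1 codewords.
Minimum distance d = smallest w > 0 with A_w > 0 = 3.
Sanity: Σ A_w = 4 = 2^2 = 4 ✓.


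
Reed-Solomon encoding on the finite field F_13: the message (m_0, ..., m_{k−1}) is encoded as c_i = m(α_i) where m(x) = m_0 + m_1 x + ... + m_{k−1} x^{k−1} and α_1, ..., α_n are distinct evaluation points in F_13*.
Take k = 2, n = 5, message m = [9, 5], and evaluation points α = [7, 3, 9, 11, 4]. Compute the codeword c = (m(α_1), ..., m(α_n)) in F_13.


c = [5, 11, 2, 12, 3]

Message polynomial: m(x) = 9 + 5·x (mod 13).
For each evaluation point α_i, compute m(α_i) mod 13:
  α_1 = 7: Horner steps 5 → 5, so m(7) = 5.
  α_2 = 3: Horner steps 5 → 11, so m(3) = 11.
  α_3 = 9: Horner steps 5 → 2, so m(9) = 2.
  α_4 = 11: Horner steps 5 → 12, so m(11) = 12.
  α_5 = 4: Horner steps 5 → 3, so m(4) = 3.
Codeword c = [5, 11, 2, 12, 3] ∈ F_13^5.


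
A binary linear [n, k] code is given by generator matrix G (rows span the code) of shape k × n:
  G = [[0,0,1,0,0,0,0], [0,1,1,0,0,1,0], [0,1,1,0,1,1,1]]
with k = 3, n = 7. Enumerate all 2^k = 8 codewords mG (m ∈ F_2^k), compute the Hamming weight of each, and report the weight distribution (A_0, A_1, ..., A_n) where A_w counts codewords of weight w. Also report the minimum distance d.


Weight distribution: A_0 = 1, A_1 = 1, A_2 = 2, A_3 = 2, A_4 = 1, A_5 = 1. Minimum distance d = 1.

Enumerate all 2^3 = 8 messages m ∈ F_2^3.
For each, compute codeword c = mG in F_2^7, then tally its weight.
  m = 000 → c = 0000000, weight = 0.
  m = 100 → c = 0010000, weight = 1.
  m = 010 → c = 0110010, weight = 3.
  m = 110 → c = 0100010, weight = 2.
  m = 001 → c = 0110111, weight = 5.
  m = 101 → c = 0100111, weight = 4.
  m = 011 → c = 0000101, weight = 2.
  m = 111 → c = 0010101, weight = 3.
Tally weights:
  weight 0: 1 codewords.
  weight 1: 1 codewords.
  weight 2: 2 codewords.
  weight 3: 2 codewords.
  weight 4: 1 codewords.
  weight 5: 1 codewords.
Minimum distance d = smallest w > 0 with A_w > 0 = 1.
Sanity: Σ A_w = 8 = 2^3 = 8 ✓.


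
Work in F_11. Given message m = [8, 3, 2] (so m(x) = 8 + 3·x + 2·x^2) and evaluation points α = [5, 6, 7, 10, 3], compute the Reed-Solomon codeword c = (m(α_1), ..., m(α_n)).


c = [7, 10, 6, 7, 2]

Message polynomial: m(x) = 8 + 3·x + 2·x^2 (mod 11).
For each evaluation point α_i, compute m(α_i) mod 11:
  α_1 = 5: Horner steps 2 → 2 → 7, so m(5) = 7.
  α_2 = 6: Horner steps 2 → 4 → 10, so m(6) = 10.
  α_3 = 7: Horner steps 2 → 6 → 6, so m(7) = 6.
  α_4 = 10: Horner steps 2 → 1 → 7, so m(10) = 7.
  α_5 = 3: Horner steps 2 → 9 → 2, so m(3) = 2.
Codeword c = [7, 10, 6, 7, 2] ∈ F_11^5.


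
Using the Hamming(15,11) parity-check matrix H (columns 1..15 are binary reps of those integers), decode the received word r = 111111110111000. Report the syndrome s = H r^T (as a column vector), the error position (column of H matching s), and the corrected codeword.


s = (0, 1, 0, 1)^T, error position = 5, corrected codeword c = 111101110111000

Compute s = H r^T mod 2 one row at a time:
  s_1 = 1 + 0 + 1 + 1 + 1 + 0 + 0 + 0 = 4 ≡ 0 (mod 2).
  s_2 = 1 + 1 + 1 + 1 + 1 + 0 + 0 + 0 = 5 ≡ 1 (mod 2).
  s_3 = 1 + 1 + 1 + 1 + 1 + 1 + 0 + 0 = 6 ≡ 0 (mod 2).
  s_4 = 1 + 1 + 1 + 1 + 0 + 1 + 0 + 0 = 5 ≡ 1 (mod 2).
s = (0, 1, 0, 1)^T — this equals column 5 of H (binary 0101), so error is at position 5.
Correct: flip bit 5 of r = 111111110111000 to get c = 111101110111000.


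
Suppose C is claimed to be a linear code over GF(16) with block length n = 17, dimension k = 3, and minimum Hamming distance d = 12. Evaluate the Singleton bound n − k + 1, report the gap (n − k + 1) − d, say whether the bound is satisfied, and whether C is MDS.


Singleton RHS = n − k + 1 = 15, slack = 3, bound satisfied, not MDS.

Singleton bound: d ≤ n − k + 1.
Here n = 17, k = 3, so n − k + 1 = 15.
Given d = 12, check d ≤ 15: YES.
Slack = (n − k + 1) − d = 3.
The code is NOT MDS (slack = 3 > 0).
Description: the claimed parameters are [17, 3, 12]_16; such a code would be non-MDS.


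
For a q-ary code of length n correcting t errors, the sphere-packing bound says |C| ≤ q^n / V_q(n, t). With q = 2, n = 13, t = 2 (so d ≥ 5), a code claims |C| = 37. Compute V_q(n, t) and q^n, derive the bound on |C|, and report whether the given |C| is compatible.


V_q(n, t) = 92, q^n = 8192, Hamming bound = 89, |C| = 37 ≤ bound (satisfied).

Step 1: Compute V_q(n, t) = Σ_{j=0}^2 C(n, j) (q−1)^j.
  j = 0: C(13,0)·(1)^0 = 1·1 = 1.
  j = 1: C(13,1)·(1)^1 = 13·1 = 13.
  j = 2: C(13,2)·(1)^2 = 78·1 = 78.
  V_q(n, t) = 1 + 13 + 78 = 92.
Step 2: q^n = 2^13 = 8192.
Step 3: Hamming bound ⌊q^n / V_q(n,t)⌋ = ⌊8192/92⌋ = 89.
Step 4: Compare |C| = 37 to 89: satisfied.
The claimed |C| lies below the Hamming bound.


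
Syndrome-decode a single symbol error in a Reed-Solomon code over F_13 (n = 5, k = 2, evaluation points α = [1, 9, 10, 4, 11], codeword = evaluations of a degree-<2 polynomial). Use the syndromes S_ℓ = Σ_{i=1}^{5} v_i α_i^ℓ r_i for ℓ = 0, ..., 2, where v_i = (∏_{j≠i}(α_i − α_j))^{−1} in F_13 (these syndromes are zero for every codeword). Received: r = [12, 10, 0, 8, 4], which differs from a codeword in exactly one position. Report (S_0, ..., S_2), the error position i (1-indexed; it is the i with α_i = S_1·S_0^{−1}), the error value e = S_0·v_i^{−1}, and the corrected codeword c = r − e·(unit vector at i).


S = (4, 5, 3), error at position 5, error magnitude e = 1, c = [12, 10, 0, 8, 3].

Step 1: column multipliers v_i = (∏_{j≠i}(α_i − α_j))^{−1} mod 13.
  i = 1 (α = 1): (1−9)(1−10)(1−4)(1−11) = (−8)·(−9)·(−3)·(−10) = 2160 ≡ 2, so v_1 = 2^{−1} = 7 (mod 13).
  i = 2 (α = 9): (9−1)(9−10)(9−4)(9−11) = 8·(−1)·5·(−2) = 80 ≡ 2, so v_2 = 2^{−1} = 7 (mod 13).
  i = 3 (α = 10): (10−1)(10−9)(10−4)(10−11) = 9·1·6·(−1) = −54 ≡ 11, so v_3 = 11^{−1} = 6 (mod 13).
  i = 4 (α = 4): (4−1)(4−9)(4−10)(4−11) = 3·(−5)·(−6)·(−7) = −630 ≡ 7, so v_4 = 7^{−1} = 2 (mod 13).
  i = 5 (α = 11): (11−1)(11−9)(11−10)(11−4) = 10·2·1·7 = 140 ≡ 10, so v_5 = 10^{−1} = 4 (mod 13).
  v = [7, 7, 6, 2, 4].
Step 2: syndromes of r = [12, 10, 0, 8, 4] (all sums mod 13).
  S_0 = Σ v_i r_i = 7·12 + 7·10 + 6·0 + 2·8 + 4·4 = 186 ≡ 4.
  S_1 = Σ v_i α_i r_i = 7·1·12 + 7·9·10 + 6·10·0 + 2·4·8 + 4·11·4 = 954 ≡ 5.
  α_i^2 mod 13 = [1, 3, 9, 3, 4].
  S_2 = Σ v_i α_i^2 r_i = 7·1·12 + 7·3·10 + 6·9·0 + 2·3·8 + 4·4·4 = 406 ≡ 3.
  S = (4, 5, 3) ≠ 0, so r is not a codeword (an error is present).
Step 3: locate the error. For a single error e at position i, S_ℓ = v_i·e·α_i^ℓ, so α_err = S_1/S_0.
  S_0^{−1} = 4^{−1} = 10 (mod 13), so α_err = 5·10 = 50 ≡ 11 = α_5. Error position i = 5.
  Consistency check: S_2/S_1 = 3·8 = 24 ≡ 11 = α_err ✓ (single-error assumption holds).
Step 4: error magnitude e = S_0/v_5 = S_0·∏_{j≠5}(α_5 − α_j) = 4·10 = 40 ≡ 1 (mod 13).
Step 5: correct position 5: c_5 = r_5 − e = 4 − 1 ≡ 3 (mod 13). Hence c = [12, 10, 0, 8, 3].
  Check: interpolating c through the α_i gives m(x) = 9 + 3·x (degree < 2) with m(α_i) = c_i for every i, so c is indeed a codeword.


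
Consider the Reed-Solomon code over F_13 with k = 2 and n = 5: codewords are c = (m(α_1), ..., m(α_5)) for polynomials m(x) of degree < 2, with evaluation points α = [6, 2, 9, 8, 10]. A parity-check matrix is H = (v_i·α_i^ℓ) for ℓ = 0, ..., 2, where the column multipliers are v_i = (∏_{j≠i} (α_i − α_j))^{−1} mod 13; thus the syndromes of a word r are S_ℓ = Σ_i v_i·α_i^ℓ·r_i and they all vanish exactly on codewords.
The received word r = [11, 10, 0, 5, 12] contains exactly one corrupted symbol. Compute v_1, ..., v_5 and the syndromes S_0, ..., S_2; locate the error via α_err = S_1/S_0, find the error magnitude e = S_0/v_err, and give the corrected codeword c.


S = (10, 12, 4), error at position 3, error magnitude e = 11, c = [11, 10, 2, 5, 12].

Step 1: column multipliers v_i = (∏_{j≠i}(α_i − α_j))^{−1} mod 13.
  i = 1 (α = 6): (6−2)(6−9)(6−8)(6−10) = 4·(−3)·(−2)·(−4) = −96 ≡ 8, so v_1 = 8^{−1} = 5 (mod 13).
  i = 2 (α = 2): (2−6)(2−9)(2−8)(2−10) = (−4)·(−7)·(−6)·(−8) = 1344 ≡ 5, so v_2 = 5^{−1} = 8 (mod 13).
  i = 3 (α = 9): (9−6)(9−2)(9−8)(9−10) = 3·7·1·(−1) = −21 ≡ 5, so v_3 = 5^{−1} = 8 (mod 13).
  i = 4 (α = 8): (8−6)(8−2)(8−9)(8−10) = 2·6·(−1)·(−2) = 24 ≡ 11, so v_4 = 11^{−1} = 6 (mod 13).
  i = 5 (α = 10): (10−6)(10−2)(10−9)(10−8) = 4·8·1·2 = 64 ≡ 12, so v_5 = 12^{−1} = 12 (mod 13).
  v = [5, 8, 8, 6, 12].
Step 2: syndromes of r = [11, 10, 0, 5, 12] (all sums mod 13).
  S_0 = Σ v_i r_i = 5·11 + 8·10 + 8·0 + 6·5 + 12·12 = 309 ≡ 10.
  S_1 = Σ v_i α_i r_i = 5·6·11 + 8·2·10 + 8·9·0 + 6·8·5 + 12·10·12 = 2170 ≡ 12.
  α_i^2 mod 13 = [10, 4, 3, 12, 9].
  S_2 = Σ v_i α_i^2 r_i = 5·10·11 + 8·4·10 + 8·3·0 + 6·12·5 + 12·9·12 = 2526 ≡ 4.
  S = (10, 12, 4) ≠ 0, so r is not a codeword (an error is present).
Step 3: locate the error. For a single error e at position i, S_ℓ = v_i·e·α_i^ℓ, so α_err = S_1/S_0.
  S_0^{−1} = 10^{−1} = 4 (mod 13), so α_err = 12·4 = 48 ≡ 9 = α_3. Error position i = 3.
  Consistency check: S_2/S_1 = 4·12 = 48 ≡ 9 = α_err ✓ (single-error assumption holds).
Step 4: error magnitude e = S_0/v_3 = S_0·∏_{j≠3}(α_3 − α_j) = 10·5 = 50 ≡ 11 (mod 13).
Step 5: correct position 3: c_3 = r_3 − e = 0 − 11 ≡ 2 (mod 13). Hence c = [11, 10, 2, 5, 12].
  Check: interpolating c through the α_i gives m(x) = 3 + 10·x (degree < 2) with m(α_i) = c_i for every i, so c is indeed a codeword.


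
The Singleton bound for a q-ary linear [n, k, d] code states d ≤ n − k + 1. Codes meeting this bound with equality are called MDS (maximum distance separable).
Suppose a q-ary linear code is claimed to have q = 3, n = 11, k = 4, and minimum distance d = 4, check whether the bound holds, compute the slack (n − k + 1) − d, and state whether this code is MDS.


Singleton RHS = n − k + 1 = 8, slack = 4, bound satisfied, not MDS.

Singleton bound: d ≤ n − k + 1.
Here n = 11, k = 4, so n − k + 1 = 8.
Given d = 4, check d ≤ 8: YES.
Slack = (n − k + 1) − d = 4.
The code is NOT MDS (slack = 4 > 0).
Description: the claimed parameters are [11, 4, 4]_3; such a code would be non-MDS.


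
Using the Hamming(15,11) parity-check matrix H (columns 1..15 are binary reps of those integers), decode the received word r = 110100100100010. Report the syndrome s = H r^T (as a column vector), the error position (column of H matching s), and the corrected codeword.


s = (0, 1, 0, 0)^T, error position = 4, corrected codeword c = 110000100100010

Compute s = H r^T mod 2 one row at a time:
  s_1 = 0 + 0 + 1 + 0 + 0 + 0 + 1 + 0 = 2 ≡ 0 (mod 2).
  s_2 = 1 + 0 + 0 + 1 + 0 + 0 + 1 + 0 = 3 ≡ 1 (mod 2).
  s_3 = 1 + 0 + 0 + 1 + 1 + 0 + 1 + 0 = 4 ≡ 0 (mod 2).
  s_4 = 1 + 0 + 0 + 1 + 0 + 0 + 0 + 0 = 2 ≡ 0 (mod 2).
s = (0, 1, 0, 0)^T — this equals column 4 of H (binary 0100), so error is at position 4.
Correct: flip bit 4 of r = 110100100100010 to get c = 110000100100010.


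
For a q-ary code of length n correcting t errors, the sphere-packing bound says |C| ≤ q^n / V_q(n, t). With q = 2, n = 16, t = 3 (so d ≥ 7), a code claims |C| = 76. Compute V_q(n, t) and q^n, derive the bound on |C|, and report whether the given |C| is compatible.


V_q(n, t) = 697, q^n = 65536, Hamming bound = 94, |C| = 76 ≤ bound (satisfied).

Step 1: Compute V_q(n, t) = Σ_{j=0}^3 C(n, j) (q−1)^j.
  j = 0: C(16,0)·(1)^0 = 1·1 = 1.
  j = 1: C(16,1)·(1)^1 = 16·1 = 16.
  j = 2: C(16,2)·(1)^2 = 120·1 = 120.
  j = 3: C(16,3)·(1)^3 = 560·1 = 560.
  V_q(n, t) = 1 + 16 + 120 + 560 = 697.
Step 2: q^n = 2^16 = 65536.
Step 3: Hamming bound ⌊q^n / V_q(n,t)⌋ = ⌊65536/697⌋ = 94.
Step 4: Compare |C| = 76 to 94: satisfied.
The claimed |C| lies below the Hamming bound.


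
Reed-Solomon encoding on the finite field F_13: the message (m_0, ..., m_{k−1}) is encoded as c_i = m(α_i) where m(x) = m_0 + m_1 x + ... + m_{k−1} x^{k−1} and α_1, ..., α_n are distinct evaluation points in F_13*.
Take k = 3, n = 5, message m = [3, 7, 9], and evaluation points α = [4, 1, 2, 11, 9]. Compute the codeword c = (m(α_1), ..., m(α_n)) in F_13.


c = [6, 6, 1, 12, 2]

Message polynomial: m(x) = 3 + 7·x + 9·x^2 (mod 13).
For each evaluation point α_i, compute m(α_i) mod 13:
  α_1 = 4: Horner steps 9 → 4 → 6, so m(4) = 6.
  α_2 = 1: Horner steps 9 → 3 → 6, so m(1) = 6.
  α_3 = 2: Horner steps 9 → 12 → 1, so m(2) = 1.
  α_4 = 11: Horner steps 9 → 2 → 12, so m(11) = 12.
  α_5 = 9: Horner steps 9 → 10 → 2, so m(9) = 2.
Codeword c = [6, 6, 1, 12, 2] ∈ F_13^5.


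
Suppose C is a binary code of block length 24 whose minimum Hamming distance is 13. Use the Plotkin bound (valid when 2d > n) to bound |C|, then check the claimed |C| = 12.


Plotkin bound M ≤ 12; given |C| = 12 ≤ bound (satisfied).

Check applicability: 2d = 26, n = 24.
2d − n = 2 > 0, so Plotkin applies.
Compute d/(2d−n) = 13/2 ≈ 6.5000.
⌊d/(2d−n)⌋ = 6.
Plotkin bound: M ≤ 2·6 = 12.
Given |C| = 12, check: satisfied.
This |C| is at the Plotkin bound.


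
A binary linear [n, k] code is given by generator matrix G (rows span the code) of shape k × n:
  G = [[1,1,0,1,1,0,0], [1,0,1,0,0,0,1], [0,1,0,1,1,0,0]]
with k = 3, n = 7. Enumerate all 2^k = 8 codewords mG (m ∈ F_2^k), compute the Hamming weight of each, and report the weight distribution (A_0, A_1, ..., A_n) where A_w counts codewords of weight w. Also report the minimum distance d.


Weight distribution: A_0 = 1, A_1 = 1, A_2 = 1, A_3 = 2, A_4 = 1, A_5 = 1, A_6 = 1. Minimum distance d = 1.

Enumerate all 2^3 = 8 messages m ∈ F_2^3.
For each, compute codeword c = mG in F_2^7, then tally its weight.
  m = 000 → c = 0000000, weight = 0.
  m = 100 → c = 1101100, weight = 4.
  m = 010 → c = 1010001, weight = 3.
  m = 110 → c = 0111101, weight = 5.
  m = 001 → c = 0101100, weight = 3.
  m = 101 → c = 1000000, weight = 1.
  m = 011 → c = 1111101, weight = 6.
  m = 111 → c = 0010001, weight = 2.
Tally weights:
  weight 0: 1 codewords.
  weight 1: 1 codewords.
  weight 2: 1 codewords.
  weight 3: 2 codewords.
  weight 4: 1 codewords.
  weight 5: 1 codewords.
  weight 6: 1 codewords.
Minimum distance d = smallest w > 0 with A_w > 0 = 1.
Sanity: Σ A_w = 8 = 2^3 = 8 ✓.


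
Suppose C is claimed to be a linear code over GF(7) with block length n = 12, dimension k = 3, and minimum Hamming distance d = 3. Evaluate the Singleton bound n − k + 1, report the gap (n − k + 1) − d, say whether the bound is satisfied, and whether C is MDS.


Singleton RHS = n − k + 1 = 10, slack = 7, bound satisfied, not MDS.

Singleton bound: d ≤ n − k + 1.
Here n = 12, k = 3, so n − k + 1 = 10.
Given d = 3, check d ≤ 10: YES.
Slack = (n − k + 1) − d = 7.
The code is NOT MDS (slack = 7 > 0).
Description: the claimed parameters are [12, 3, 3]_7; such a code would be non-MDS.


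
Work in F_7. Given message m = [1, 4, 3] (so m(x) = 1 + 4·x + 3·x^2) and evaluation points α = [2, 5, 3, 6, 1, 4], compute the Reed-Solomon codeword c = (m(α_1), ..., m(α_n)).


c = [0, 5, 5, 0, 1, 2]

Message polynomial: m(x) = 1 + 4·x + 3·x^2 (mod 7).
For each evaluation point α_i, compute m(α_i) mod 7:
  α_1 = 2: Horner steps 3 → 3 → 0, so m(2) = 0.
  α_2 = 5: Horner steps 3 → 5 → 5, so m(5) = 5.
  α_3 = 3: Horner steps 3 → 6 → 5, so m(3) = 5.
  α_4 = 6: Horner steps 3 → 1 → 0, so m(6) = 0.
  α_5 = 1: Horner steps 3 → 0 → 1, so m(1) = 1.
  α_6 = 4: Horner steps 3 → 2 → 2, so m(4) = 2.
Codeword c = [0, 5, 5, 0, 1, 2] ∈ F_7^6.


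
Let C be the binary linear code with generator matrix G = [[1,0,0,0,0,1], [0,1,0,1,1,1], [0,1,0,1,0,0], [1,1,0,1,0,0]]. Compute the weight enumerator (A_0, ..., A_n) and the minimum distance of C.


Weight distribution: A_0 = 1, A_1 = 3, A_2 = 4, A_3 = 4, A_4 = 3, A_5 = 1. Minimum distance d = 1.

Enumerate all 2^4 = 16 messages m ∈ F_2^4.
For each, compute codeword c = mG in F_2^6, then tally its weight.
  m = 0000 → c = 000000, weight = 0.
  m = 1000 → c = 100001, weight = 2.
  m = 0100 → c = 010111, weight = 4.
  m = 1100 → c = 110110, weight = 4.
  m = 0010 → c = 010100, weight = 2.
  m = 1010 → c = 110101, weight = 4.
  m = 0110 → c = 000011, weight = 2.
  m = 1110 → c = 100010, weight = 2.
  m = 0001 → c = 110100, weight = 3.
  m = 1001 → c = 010101, weight = 3.
  m = 0101 → c = 100011, weight = 3.
  m = 1101 → c = 000010, weight = 1.
  m = 0011 → c = 100000, weight = 1.
  m = 1011 → c = 000001, weight = 1.
  m = 0111 → c = 110111, weight = 5.
  m = 1111 → c = 010110, weight = 3.
Tally weights:
  weight 0: 1 codewords.
  weight 1: 3 codewords.
  weight 2: 4 codewords.
  weight 3: 4 codewords.
  weight 4: 3 codewords.
  weight 5: 1 codewords.
Minimum distance d = smallest w > 0 with A_w > 0 = 1.
Sanity: Σ A_w = 16 = 2^4 = 16 ✓.
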